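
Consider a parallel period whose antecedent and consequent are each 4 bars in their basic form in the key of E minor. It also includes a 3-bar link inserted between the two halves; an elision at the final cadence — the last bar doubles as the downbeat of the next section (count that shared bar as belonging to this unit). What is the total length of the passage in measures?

11 measures

Basic parallel period: 4 + 4 = 8 bars.
8 (basic form) + 3 (link) = 11.
The elision shares a bar with the next section but does not change this unit's count.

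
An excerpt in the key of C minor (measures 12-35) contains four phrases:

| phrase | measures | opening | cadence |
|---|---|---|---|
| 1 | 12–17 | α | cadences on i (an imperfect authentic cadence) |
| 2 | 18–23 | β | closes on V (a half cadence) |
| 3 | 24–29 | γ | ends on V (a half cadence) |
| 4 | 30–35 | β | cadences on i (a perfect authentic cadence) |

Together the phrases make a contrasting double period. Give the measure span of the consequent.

measures 24–35

In a double period the first pair of phrases (ending half cadence) is the large antecedent and the second pair (ending perfect authentic cadence) is the large consequent; the consequent is measures 24–35.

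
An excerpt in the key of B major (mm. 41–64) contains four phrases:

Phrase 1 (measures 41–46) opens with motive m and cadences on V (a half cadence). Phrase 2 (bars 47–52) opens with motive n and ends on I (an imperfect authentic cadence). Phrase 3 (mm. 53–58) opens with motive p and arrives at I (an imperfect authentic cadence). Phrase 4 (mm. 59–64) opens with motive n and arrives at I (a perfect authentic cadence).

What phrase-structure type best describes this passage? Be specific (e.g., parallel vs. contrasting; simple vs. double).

Four phrases in two halves: the first half (measures 41–52) ends with an imperfect authentic cadence, the second (mm. 53-64) with a perfect authentic cadence — a large antecedent–consequent pair, i.e. a double period.
Phrase 3 begins with different material from phrase 1, making it contrasting.

contrasting double period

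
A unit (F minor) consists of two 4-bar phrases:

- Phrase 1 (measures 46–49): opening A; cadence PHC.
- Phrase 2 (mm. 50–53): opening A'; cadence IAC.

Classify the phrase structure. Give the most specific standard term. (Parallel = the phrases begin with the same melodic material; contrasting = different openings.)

parallel period

Phrase 1 ends with a Phrygian half cadence (weaker) and phrase 2 with an imperfect authentic cadence (stronger): antecedent + consequent = a period.
The two phrases open with the same material (A / A'), so the period is parallel.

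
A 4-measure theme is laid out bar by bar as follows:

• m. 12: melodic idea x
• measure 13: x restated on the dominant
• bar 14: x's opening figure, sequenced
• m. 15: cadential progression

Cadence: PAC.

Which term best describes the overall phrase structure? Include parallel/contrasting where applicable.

sentence

Basic idea (measure 12) + its repetition (m. 13) form the presentation; fragmentation and cadence (mm. 14-15) form the continuation — the 4-bar whole is a sentence.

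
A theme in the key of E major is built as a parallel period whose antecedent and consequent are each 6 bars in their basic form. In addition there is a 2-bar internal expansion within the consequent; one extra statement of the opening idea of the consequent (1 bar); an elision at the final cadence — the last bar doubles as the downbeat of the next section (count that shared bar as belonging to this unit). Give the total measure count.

15 measures

Basic parallel period: 6 + 6 = 12 bars.
12 (basic form) + 2 (internal expansion) + 1 (extra statement) = 15.
The elision shares a bar with the next section but does not change this unit's count.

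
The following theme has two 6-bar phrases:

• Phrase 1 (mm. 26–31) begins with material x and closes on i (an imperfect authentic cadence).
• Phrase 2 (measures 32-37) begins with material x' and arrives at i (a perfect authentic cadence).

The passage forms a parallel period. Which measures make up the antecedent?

The phrase ending with the weaker cadence (imperfect authentic cadence) is the antecedent; the one ending more conclusively (perfect authentic cadence) is the consequent. The antecedent is measures 26–31.

measures 26–31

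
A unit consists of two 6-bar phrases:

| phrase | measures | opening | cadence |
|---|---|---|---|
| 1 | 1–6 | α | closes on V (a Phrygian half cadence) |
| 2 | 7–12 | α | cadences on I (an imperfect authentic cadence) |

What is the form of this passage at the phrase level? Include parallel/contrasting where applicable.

parallel period

Phrase 1 ends with a Phrygian half cadence (weaker) and phrase 2 with an imperfect authentic cadence (stronger): antecedent + consequent = a period.
The two phrases open with the same material (α / α), so the period is parallel.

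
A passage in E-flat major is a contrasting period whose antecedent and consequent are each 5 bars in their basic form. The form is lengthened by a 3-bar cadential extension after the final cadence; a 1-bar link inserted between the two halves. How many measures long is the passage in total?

14 measures

Basic contrasting period: 5 + 5 = 10 bars.
10 (basic form) + 3 (cadential extension) + 1 (link) = 14.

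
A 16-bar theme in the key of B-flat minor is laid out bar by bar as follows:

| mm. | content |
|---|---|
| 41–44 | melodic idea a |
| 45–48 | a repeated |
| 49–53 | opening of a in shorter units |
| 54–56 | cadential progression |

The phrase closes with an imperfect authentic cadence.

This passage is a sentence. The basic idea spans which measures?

The presentation of a sentence is the basic idea (bars 41–44) plus its repetition (bars 45–48); the basic idea is therefore mm. 41-44.

measures 41–44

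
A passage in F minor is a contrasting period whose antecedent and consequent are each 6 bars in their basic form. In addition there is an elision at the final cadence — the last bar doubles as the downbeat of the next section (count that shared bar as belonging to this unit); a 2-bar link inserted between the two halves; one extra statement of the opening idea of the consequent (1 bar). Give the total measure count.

Basic contrasting period: 6 + 6 = 12 bars.
12 (basic form) + 2 (link) + 1 (extra statement) = 15.
The elision shares a bar with the next section but does not change this unit's count.

15 measures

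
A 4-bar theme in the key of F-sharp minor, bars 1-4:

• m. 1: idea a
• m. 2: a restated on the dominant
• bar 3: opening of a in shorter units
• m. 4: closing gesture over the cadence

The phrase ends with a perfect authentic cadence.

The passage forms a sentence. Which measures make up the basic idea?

The presentation of a sentence is the basic idea (bar 1) plus its repetition (measure 2); the basic idea is therefore m. 1.

measures 1–1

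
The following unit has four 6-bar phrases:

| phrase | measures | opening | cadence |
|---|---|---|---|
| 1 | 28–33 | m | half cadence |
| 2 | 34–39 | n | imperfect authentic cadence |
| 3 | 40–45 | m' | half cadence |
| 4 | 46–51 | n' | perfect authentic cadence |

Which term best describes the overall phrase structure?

Four phrases in two halves: the first half (mm. 28–39) ends with an imperfect authentic cadence, the second (mm. 40–51) with a perfect authentic cadence — a large antecedent–consequent pair, i.e. a double period.
Phrase 3 begins with the same material as phrase 1, making it parallel.

parallel double period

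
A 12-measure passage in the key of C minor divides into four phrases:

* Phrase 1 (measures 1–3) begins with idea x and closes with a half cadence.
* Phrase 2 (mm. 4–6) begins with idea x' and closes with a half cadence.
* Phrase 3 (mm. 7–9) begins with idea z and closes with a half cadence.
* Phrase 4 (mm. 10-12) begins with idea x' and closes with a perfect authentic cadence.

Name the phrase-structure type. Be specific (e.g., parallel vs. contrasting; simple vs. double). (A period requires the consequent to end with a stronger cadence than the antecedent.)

contrasting double period

Four phrases in two halves: the first half (mm. 1–6) ends with a half cadence, the second (bars 7–12) with a perfect authentic cadence — a large antecedent–consequent pair, i.e. a double period.
Phrase 3 begins with different material from phrase 1, making it contrasting.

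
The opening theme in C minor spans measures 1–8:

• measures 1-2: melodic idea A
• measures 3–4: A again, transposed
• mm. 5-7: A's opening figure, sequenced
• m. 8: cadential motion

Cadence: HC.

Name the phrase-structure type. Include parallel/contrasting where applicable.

Basic idea (mm. 1–2) + its repetition (measures 3–4) form the presentation; fragmentation and cadence (mm. 5–8) form the continuation — the 8-bar whole is a sentence.

sentence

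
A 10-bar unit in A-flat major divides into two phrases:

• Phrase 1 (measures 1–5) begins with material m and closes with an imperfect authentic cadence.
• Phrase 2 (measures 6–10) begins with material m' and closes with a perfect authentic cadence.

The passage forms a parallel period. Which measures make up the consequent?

measures 6–10

The phrase ending with the weaker cadence (imperfect authentic cadence) is the antecedent; the one ending more conclusively (perfect authentic cadence) is the consequent. The consequent is measures 6–10.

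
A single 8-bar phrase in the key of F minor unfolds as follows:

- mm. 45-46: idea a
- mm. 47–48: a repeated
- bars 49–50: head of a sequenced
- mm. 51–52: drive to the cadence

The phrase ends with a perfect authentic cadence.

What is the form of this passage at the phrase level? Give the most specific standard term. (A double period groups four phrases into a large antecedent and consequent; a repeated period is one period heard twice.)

sentence

Basic idea (bars 45–46) + its repetition (mm. 47–48) form the presentation; fragmentation and cadence (mm. 49–52) form the continuation — the 8-bar whole is a sentence.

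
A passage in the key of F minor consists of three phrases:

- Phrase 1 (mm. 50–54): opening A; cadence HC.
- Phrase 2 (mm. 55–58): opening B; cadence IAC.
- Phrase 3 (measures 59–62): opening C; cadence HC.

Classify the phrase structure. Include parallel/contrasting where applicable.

phrase group

The final phrase closes with a half cadence, which is not stronger than the preceding imperfect authentic cadence; the 3 phrases lack an overall antecedent–consequent design and so form a phrase group.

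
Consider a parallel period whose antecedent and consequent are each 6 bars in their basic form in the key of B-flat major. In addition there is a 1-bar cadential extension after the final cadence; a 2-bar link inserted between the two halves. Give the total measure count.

Basic parallel period: 6 + 6 = 12 bars.
12 (basic form) + 1 (cadential extension) + 2 (link) = 15.

15 measures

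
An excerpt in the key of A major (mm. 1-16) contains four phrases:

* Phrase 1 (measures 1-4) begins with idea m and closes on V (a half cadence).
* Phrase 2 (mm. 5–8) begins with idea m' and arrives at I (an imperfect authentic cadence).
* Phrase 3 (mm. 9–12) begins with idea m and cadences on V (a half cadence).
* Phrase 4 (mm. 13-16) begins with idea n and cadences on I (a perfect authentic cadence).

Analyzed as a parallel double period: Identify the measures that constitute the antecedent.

In a double period the four phrases pair into a large antecedent (phrases 1–2, ending imperfect authentic cadence) and a large consequent (phrases 3–4, ending perfect authentic cadence). The antecedent spans mm. 1–8.

measures 1–8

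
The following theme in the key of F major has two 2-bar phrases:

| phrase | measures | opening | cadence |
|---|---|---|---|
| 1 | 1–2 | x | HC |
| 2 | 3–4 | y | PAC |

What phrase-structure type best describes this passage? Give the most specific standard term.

Phrase 1 ends with a half cadence (weaker) and phrase 2 with a perfect authentic cadence (stronger): antecedent + consequent = a period.
The two phrases open with different material (x / y), so the period is contrasting.

contrasting period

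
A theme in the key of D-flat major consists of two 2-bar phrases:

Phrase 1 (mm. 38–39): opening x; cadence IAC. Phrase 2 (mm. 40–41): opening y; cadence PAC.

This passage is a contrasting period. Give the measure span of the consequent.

The antecedent is the phrase ending with the weaker cadence (imperfect authentic cadence, phrase 1) and the consequent the one ending more conclusively (perfect authentic cadence, phrase 2); the consequent is measures 40–41.

measures 40–41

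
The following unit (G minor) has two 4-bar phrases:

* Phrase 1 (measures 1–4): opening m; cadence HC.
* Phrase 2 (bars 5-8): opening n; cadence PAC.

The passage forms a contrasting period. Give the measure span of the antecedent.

measures 1–4

The phrase ending with the weaker cadence (half cadence) is the antecedent; the one ending more conclusively (perfect authentic cadence) is the consequent. The antecedent is measures 1–4.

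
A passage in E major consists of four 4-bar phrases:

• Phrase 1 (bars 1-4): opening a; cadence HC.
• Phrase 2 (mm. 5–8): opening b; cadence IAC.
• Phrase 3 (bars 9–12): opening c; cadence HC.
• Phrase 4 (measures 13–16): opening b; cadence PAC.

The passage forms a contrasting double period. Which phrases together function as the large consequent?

In a double period the first pair of phrases (ending imperfect authentic cadence) is the large antecedent and the second pair (ending perfect authentic cadence) is the large consequent; the consequent is phrases 3 and 4.

phrases 3 and 4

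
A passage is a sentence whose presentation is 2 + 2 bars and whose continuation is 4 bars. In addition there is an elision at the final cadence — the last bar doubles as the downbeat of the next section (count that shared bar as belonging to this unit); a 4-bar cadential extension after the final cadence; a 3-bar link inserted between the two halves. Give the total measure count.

15 measures

Basic sentence: 2 + 2 + 4 = 8 bars.
8 (basic form) + 4 (cadential extension) + 3 (link) = 15.
The elision shares a bar with the next section but does not change this unit's count.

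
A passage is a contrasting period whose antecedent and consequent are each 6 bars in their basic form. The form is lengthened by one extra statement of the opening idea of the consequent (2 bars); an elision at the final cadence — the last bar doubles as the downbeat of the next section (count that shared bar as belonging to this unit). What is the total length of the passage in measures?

Basic contrasting period: 6 + 6 = 12 bars.
12 (basic form) + 2 (extra statement) = 14.
The elision shares a bar with the next section but does not change this unit's count.

14 measures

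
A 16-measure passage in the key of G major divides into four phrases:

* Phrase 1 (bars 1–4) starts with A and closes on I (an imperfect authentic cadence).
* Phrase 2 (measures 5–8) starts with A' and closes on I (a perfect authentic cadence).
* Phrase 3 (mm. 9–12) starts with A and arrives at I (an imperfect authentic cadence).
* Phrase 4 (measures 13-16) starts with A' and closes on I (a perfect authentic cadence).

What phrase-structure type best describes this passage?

repeated period

The cadence pattern IAC–PAC–IAC–PAC is weak–strong twice, and phrases 3–4 restate phrases 1–2: a period heard twice, not a double period (which would end weakly at phrase 2).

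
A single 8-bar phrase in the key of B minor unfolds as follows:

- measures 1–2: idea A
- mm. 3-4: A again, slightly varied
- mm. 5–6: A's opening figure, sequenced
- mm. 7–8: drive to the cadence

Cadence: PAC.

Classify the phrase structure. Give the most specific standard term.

sentence

Basic idea (bars 1-2) + its repetition (measures 3-4) form the presentation; fragmentation and cadence (bars 5-8) form the continuation — the 8-bar whole is a sentence.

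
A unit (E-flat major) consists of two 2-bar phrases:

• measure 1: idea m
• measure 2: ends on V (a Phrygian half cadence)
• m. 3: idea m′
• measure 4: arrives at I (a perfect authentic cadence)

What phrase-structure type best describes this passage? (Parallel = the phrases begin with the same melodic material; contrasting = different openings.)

parallel period

Phrase 1 ends with a Phrygian half cadence (weaker) and phrase 2 with a perfect authentic cadence (stronger): antecedent + consequent = a period.
The two phrases open with the same material (m / m′), so the period is parallel.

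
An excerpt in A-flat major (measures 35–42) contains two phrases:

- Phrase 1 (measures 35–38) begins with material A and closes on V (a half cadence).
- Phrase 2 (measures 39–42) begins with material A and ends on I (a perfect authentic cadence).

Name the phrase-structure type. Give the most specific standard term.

parallel period

Phrase 1 ends with a half cadence (weaker) and phrase 2 with a perfect authentic cadence (stronger): antecedent + consequent = a period.
The two phrases open with the same material (A / A), so the period is parallel.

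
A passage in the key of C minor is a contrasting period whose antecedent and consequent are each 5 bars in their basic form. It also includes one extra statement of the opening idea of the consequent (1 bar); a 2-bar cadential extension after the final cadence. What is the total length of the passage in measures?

Basic contrasting period: 5 + 5 = 10 bars.
10 (basic form) + 1 (extra statement) + 2 (cadential extension) = 13.

13 measures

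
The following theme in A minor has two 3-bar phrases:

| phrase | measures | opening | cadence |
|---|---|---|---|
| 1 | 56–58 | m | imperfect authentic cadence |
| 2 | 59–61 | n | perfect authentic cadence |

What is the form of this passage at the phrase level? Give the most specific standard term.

Phrase 1 ends with an imperfect authentic cadence (weaker) and phrase 2 with a perfect authentic cadence (stronger): antecedent + consequent = a period.
The two phrases open with different material (m / n), so the period is contrasting.

contrasting period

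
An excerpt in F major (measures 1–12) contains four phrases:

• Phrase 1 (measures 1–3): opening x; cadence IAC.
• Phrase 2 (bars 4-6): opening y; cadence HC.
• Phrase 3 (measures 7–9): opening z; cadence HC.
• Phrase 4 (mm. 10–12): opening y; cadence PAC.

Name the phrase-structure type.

contrasting double period

Four phrases in two halves: the first half (measures 1–6) ends with a half cadence, the second (mm. 7–12) with a perfect authentic cadence — a large antecedent–consequent pair, i.e. a double period.
Phrase 3 begins with different material from phrase 1, making it contrasting.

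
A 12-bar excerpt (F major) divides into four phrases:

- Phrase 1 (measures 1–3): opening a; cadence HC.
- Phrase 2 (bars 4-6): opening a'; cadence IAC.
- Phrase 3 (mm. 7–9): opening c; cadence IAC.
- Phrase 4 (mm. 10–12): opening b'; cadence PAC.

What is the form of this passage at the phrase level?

Four phrases in two halves: the first half (measures 1–6) ends with an imperfect authentic cadence, the second (mm. 7–12) with a perfect authentic cadence — a large antecedent–consequent pair, i.e. a double period.
Phrase 3 begins with different material from phrase 1, making it contrasting.

contrasting double period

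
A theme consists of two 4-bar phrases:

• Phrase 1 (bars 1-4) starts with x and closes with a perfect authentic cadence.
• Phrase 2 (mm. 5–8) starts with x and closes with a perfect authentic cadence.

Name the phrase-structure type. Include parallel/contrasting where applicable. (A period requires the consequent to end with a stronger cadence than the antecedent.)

repeated phrase

Both phrases have the same opening (x) and the same cadence (perfect authentic cadence): the second is a restatement, not a consequent, so this is a repeated phrase rather than a period.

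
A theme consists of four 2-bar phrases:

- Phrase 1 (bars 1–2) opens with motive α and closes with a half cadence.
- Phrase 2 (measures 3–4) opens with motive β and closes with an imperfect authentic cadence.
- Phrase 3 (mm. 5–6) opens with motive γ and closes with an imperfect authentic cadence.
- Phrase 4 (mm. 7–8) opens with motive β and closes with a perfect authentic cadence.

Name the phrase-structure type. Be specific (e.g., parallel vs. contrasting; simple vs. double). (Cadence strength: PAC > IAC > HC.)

contrasting double period

Four phrases in two halves: the first half (bars 1-4) ends with an imperfect authentic cadence, the second (bars 5–8) with a perfect authentic cadence — a large antecedent–consequent pair, i.e. a double period.
Phrase 3 begins with different material from phrase 1, making it contrasting.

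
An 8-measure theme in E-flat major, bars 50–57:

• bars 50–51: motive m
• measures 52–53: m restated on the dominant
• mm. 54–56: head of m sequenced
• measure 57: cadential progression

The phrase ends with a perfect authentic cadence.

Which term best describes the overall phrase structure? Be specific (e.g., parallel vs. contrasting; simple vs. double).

sentence

Basic idea (measures 50-51) + its repetition (measures 52–53) form the presentation; fragmentation and cadence (mm. 54–57) form the continuation — the 8-bar whole is a sentence.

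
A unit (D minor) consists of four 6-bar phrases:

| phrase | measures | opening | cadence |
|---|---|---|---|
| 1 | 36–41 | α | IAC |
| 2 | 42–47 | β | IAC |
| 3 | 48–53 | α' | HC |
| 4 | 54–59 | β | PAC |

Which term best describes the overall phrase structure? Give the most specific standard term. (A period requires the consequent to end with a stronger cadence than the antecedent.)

parallel double period

Four phrases in two halves: the first half (mm. 36–47) ends with an imperfect authentic cadence, the second (measures 48–59) with a perfect authentic cadence — a large antecedent–consequent pair, i.e. a double period.
Phrase 3 begins with the same material as phrase 1, making it parallel.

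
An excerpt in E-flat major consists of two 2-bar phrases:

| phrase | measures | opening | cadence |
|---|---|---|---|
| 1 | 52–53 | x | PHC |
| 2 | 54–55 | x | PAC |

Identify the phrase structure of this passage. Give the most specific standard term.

parallel period

Phrase 1 ends with a Phrygian half cadence (weaker) and phrase 2 with a perfect authentic cadence (stronger): antecedent + consequent = a period.
The two phrases open with the same material (x / x), so the period is parallel.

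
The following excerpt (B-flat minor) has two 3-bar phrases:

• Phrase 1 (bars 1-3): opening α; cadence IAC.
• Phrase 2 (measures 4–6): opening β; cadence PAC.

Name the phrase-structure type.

Phrase 1 ends with an imperfect authentic cadence (weaker) and phrase 2 with a perfect authentic cadence (stronger): antecedent + consequent = a period.
The two phrases open with different material (α / β), so the period is contrasting.

contrasting period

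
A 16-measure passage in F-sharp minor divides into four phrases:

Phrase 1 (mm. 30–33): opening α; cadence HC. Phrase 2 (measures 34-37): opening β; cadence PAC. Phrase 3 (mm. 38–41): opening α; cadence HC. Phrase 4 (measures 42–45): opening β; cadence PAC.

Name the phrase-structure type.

repeated period

The cadence pattern HC–PAC–HC–PAC is weak–strong twice, and phrases 3–4 restate phrases 1–2: a period heard twice, not a double period (which would end weakly at phrase 2).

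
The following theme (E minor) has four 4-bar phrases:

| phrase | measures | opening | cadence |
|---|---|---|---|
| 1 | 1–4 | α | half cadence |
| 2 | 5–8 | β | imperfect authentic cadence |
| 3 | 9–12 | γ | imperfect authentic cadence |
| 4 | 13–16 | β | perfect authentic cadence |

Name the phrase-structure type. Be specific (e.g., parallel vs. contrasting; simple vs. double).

contrasting double period

Four phrases in two halves: the first half (mm. 1–8) ends with an imperfect authentic cadence, the second (mm. 9-16) with a perfect authentic cadence — a large antecedent–consequent pair, i.e. a double period.
Phrase 3 begins with different material from phrase 1, making it contrasting.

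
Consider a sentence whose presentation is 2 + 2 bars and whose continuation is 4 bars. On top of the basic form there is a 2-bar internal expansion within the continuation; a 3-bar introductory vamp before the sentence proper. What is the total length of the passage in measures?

13 measures

Basic sentence: 2 + 2 + 4 = 8 bars.
8 (basic form) + 2 (internal expansion) + 3 (introduction) = 13.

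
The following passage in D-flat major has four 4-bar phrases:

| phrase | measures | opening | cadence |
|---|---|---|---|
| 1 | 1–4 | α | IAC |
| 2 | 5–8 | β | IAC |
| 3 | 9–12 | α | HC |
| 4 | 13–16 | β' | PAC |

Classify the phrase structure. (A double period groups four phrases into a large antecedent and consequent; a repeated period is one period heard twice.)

Four phrases in two halves: the first half (mm. 1–8) ends with an imperfect authentic cadence, the second (mm. 9-16) with a perfect authentic cadence — a large antecedent–consequent pair, i.e. a double period.
Phrase 3 begins with the same material as phrase 1, making it parallel.

parallel double period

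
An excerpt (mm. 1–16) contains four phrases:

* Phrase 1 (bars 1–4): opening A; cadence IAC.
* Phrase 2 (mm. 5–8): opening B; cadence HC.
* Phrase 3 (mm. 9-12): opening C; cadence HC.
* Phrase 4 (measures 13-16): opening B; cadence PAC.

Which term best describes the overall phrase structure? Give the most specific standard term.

Four phrases in two halves: the first half (mm. 1–8) ends with a half cadence, the second (mm. 9–16) with a perfect authentic cadence — a large antecedent–consequent pair, i.e. a double period.
Phrase 3 begins with different material from phrase 1, making it contrasting.

contrasting double period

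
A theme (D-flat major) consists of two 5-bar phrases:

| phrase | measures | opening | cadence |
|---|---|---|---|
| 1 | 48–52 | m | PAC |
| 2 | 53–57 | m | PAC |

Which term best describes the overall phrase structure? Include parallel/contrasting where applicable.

Both phrases have the same opening (m) and the same cadence (perfect authentic cadence): the second is a restatement, not a consequent, so this is a repeated phrase rather than a period.

repeated phrase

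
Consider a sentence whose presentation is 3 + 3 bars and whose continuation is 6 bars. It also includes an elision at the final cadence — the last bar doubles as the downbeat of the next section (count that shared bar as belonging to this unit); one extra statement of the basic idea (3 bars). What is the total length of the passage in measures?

15 measures

Basic sentence: 3 + 3 + 6 = 12 bars.
12 (basic form) + 3 (extra statement) = 15.
The elision shares a bar with the next section but does not change this unit's count.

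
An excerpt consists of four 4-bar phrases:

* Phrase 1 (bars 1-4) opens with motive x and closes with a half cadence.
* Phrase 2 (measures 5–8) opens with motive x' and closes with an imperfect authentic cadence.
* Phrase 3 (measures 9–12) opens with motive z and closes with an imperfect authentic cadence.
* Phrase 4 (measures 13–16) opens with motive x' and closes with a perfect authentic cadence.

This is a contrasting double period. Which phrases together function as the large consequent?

In a double period the first pair of phrases (ending imperfect authentic cadence) is the large antecedent and the second pair (ending perfect authentic cadence) is the large consequent; the consequent is phrases 3 and 4.

phrases 3 and 4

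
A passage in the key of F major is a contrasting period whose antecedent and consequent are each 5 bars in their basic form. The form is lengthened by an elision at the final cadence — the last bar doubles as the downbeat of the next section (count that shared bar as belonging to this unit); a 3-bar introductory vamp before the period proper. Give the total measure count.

13 measures

Basic contrasting period: 5 + 5 = 10 bars.
10 (basic form) + 3 (introduction) = 13.
The elision shares a bar with the next section but does not change this unit's count.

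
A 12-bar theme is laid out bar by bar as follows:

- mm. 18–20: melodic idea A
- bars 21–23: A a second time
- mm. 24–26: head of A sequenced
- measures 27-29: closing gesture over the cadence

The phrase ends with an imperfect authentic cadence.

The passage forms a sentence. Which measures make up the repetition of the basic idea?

measures 21–23

The presentation of a sentence is the basic idea (bars 18–20) plus its repetition (measures 21–23); the repetition of the basic idea is therefore mm. 21–23.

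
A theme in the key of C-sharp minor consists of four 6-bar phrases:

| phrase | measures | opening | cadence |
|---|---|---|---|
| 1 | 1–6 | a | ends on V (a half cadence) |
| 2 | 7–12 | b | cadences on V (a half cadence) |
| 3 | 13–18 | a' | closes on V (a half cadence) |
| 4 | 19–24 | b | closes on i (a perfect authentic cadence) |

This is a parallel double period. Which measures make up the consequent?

In a double period the first pair of phrases (ending half cadence) is the large antecedent and the second pair (ending perfect authentic cadence) is the large consequent; the consequent is measures 13–24.

measures 13–24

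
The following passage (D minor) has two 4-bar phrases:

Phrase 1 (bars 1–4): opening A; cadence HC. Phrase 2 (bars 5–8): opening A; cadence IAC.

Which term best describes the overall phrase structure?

Phrase 1 ends with a half cadence (weaker) and phrase 2 with an imperfect authentic cadence (stronger): antecedent + consequent = a period.
The two phrases open with the same material (A / A), so the period is parallel.

parallel period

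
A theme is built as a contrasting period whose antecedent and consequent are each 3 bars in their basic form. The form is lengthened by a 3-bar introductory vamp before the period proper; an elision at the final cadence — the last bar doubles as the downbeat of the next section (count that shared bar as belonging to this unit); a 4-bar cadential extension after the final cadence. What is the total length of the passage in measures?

13 measures

Basic contrasting period: 3 + 3 = 6 bars.
6 (basic form) + 3 (introduction) + 4 (cadential extension) = 13.
The elision shares a bar with the next section but does not change this unit's count.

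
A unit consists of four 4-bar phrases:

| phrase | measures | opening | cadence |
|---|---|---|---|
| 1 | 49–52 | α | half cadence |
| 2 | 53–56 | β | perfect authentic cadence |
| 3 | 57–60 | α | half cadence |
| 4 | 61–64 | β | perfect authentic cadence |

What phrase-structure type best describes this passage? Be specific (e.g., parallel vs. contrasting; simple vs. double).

The cadence pattern HC–PAC–HC–PAC is weak–strong twice, and phrases 3–4 restate phrases 1–2: a period heard twice, not a double period (which would end weakly at phrase 2).

repeated period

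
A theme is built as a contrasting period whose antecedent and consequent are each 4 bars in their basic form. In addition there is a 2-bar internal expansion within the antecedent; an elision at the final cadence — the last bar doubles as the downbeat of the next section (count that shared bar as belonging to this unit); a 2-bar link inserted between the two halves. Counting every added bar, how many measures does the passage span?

12 measures

Basic contrasting period: 4 + 4 = 8 bars.
8 (basic form) + 2 (internal expansion) + 2 (link) = 12.
The elision shares a bar with the next section but does not change this unit's count.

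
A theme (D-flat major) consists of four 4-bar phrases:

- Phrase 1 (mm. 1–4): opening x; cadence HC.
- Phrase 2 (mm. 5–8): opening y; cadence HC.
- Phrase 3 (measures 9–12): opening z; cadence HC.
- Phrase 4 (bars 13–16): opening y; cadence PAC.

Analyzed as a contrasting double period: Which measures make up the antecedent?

measures 1–8

In a double period the four phrases pair into a large antecedent (phrases 1–2, ending half cadence) and a large consequent (phrases 3–4, ending perfect authentic cadence). The antecedent spans mm. 1–8.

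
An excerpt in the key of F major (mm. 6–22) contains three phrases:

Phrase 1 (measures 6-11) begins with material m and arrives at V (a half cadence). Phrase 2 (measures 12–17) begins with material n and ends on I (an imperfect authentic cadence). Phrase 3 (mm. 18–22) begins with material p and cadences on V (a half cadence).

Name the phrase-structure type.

phrase group

The final phrase closes with a half cadence, which is not stronger than the preceding imperfect authentic cadence; the 3 phrases lack an overall antecedent–consequent design and so form a phrase group.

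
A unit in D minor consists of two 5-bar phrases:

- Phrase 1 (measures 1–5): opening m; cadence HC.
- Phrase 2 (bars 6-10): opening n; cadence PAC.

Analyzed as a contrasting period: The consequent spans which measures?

The antecedent is the phrase ending with the weaker cadence (half cadence, phrase 1) and the consequent the one ending more conclusively (perfect authentic cadence, phrase 2); the consequent is bars 6-10.

measures 6–10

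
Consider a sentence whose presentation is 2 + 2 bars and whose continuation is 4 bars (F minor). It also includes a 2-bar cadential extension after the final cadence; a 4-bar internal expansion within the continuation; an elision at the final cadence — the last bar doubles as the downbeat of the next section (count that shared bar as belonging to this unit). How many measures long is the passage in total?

14 measures

Basic sentence: 2 + 2 + 4 = 8 bars.
8 (basic form) + 2 (cadential extension) + 4 (internal expansion) = 14.
The elision shares a bar with the next section but does not change this unit's count.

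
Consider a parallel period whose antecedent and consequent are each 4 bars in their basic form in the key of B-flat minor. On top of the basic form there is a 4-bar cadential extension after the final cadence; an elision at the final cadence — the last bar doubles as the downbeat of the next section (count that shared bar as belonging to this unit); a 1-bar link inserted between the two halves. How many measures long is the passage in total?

13 measures

Basic parallel period: 4 + 4 = 8 bars.
8 (basic form) + 4 (cadential extension) + 1 (link) = 13.
The elision shares a bar with the next section but does not change this unit's count.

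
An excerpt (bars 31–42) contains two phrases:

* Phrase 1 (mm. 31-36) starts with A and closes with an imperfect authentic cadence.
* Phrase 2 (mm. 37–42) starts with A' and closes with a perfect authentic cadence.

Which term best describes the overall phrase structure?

parallel period

Phrase 1 ends with an imperfect authentic cadence (weaker) and phrase 2 with a perfect authentic cadence (stronger): antecedent + consequent = a period.
The two phrases open with the same material (A / A'), so the period is parallel.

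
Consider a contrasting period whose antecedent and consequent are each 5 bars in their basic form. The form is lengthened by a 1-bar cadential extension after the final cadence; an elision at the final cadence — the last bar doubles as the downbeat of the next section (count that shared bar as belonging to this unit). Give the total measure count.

Basic contrasting period: 5 + 5 = 10 bars.
10 (basic form) + 1 (cadential extension) = 11.
The elision shares a bar with the next section but does not change this unit's count.

11 measures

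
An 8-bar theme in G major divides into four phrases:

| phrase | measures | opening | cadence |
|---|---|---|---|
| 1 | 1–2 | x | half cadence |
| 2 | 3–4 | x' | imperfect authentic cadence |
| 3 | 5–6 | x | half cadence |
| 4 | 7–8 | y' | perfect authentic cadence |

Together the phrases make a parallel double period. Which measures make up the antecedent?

In a double period the first pair of phrases (ending imperfect authentic cadence) is the large antecedent and the second pair (ending perfect authentic cadence) is the large consequent; the antecedent is measures 1–4.

measures 1–4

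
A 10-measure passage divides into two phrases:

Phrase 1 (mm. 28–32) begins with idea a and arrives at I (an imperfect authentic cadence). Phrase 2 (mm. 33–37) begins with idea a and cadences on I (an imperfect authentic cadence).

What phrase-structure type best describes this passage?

repeated phrase

Both phrases have the same opening (a) and the same cadence (imperfect authentic cadence): the second is a restatement, not a consequent, so this is a repeated phrase rather than a period.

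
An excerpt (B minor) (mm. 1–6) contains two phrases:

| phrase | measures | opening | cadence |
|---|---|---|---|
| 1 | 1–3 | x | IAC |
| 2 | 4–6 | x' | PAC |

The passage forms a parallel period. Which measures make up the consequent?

measures 4–6

The antecedent is the phrase ending with the weaker cadence (imperfect authentic cadence, phrase 1) and the consequent the one ending more conclusively (perfect authentic cadence, phrase 2); the consequent is measures 4–6.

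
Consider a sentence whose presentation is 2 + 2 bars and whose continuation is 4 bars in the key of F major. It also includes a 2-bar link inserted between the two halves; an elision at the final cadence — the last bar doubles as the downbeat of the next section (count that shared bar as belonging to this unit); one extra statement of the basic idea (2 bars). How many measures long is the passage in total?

Basic sentence: 2 + 2 + 4 = 8 bars.
8 (basic form) + 2 (link) + 2 (extra statement) = 12.
The elision shares a bar with the next section but does not change this unit's count.

12 measures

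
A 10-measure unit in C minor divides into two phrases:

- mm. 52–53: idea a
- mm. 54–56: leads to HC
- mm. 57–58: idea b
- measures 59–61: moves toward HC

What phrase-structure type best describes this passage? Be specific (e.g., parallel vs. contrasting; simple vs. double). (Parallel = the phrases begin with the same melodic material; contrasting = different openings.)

The second phrase closes with a half cadence, which is not stronger than the first phrase's half cadence; without a weak→strong cadential pair there is no antecedent–consequent relationship, so this is a phrase group rather than a period.

phrase group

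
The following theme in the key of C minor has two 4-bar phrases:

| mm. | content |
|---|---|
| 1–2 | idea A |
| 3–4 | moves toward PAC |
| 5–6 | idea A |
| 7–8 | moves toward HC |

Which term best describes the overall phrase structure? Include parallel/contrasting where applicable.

phrase group

The second phrase closes with a half cadence, which is not stronger than the first phrase's perfect authentic cadence; without a weak→strong cadential pair there is no antecedent–consequent relationship, so this is a phrase group rather than a period.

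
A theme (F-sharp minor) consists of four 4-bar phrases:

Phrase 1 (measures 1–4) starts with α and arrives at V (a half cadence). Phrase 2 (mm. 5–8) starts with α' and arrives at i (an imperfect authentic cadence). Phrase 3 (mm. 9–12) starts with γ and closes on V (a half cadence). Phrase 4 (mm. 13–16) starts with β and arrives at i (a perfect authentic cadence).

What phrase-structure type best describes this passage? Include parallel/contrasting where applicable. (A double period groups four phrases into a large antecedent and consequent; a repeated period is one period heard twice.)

contrasting double period

Four phrases in two halves: the first half (mm. 1–8) ends with an imperfect authentic cadence, the second (measures 9-16) with a perfect authentic cadence — a large antecedent–consequent pair, i.e. a double period.
Phrase 3 begins with different material from phrase 1, making it contrasting.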